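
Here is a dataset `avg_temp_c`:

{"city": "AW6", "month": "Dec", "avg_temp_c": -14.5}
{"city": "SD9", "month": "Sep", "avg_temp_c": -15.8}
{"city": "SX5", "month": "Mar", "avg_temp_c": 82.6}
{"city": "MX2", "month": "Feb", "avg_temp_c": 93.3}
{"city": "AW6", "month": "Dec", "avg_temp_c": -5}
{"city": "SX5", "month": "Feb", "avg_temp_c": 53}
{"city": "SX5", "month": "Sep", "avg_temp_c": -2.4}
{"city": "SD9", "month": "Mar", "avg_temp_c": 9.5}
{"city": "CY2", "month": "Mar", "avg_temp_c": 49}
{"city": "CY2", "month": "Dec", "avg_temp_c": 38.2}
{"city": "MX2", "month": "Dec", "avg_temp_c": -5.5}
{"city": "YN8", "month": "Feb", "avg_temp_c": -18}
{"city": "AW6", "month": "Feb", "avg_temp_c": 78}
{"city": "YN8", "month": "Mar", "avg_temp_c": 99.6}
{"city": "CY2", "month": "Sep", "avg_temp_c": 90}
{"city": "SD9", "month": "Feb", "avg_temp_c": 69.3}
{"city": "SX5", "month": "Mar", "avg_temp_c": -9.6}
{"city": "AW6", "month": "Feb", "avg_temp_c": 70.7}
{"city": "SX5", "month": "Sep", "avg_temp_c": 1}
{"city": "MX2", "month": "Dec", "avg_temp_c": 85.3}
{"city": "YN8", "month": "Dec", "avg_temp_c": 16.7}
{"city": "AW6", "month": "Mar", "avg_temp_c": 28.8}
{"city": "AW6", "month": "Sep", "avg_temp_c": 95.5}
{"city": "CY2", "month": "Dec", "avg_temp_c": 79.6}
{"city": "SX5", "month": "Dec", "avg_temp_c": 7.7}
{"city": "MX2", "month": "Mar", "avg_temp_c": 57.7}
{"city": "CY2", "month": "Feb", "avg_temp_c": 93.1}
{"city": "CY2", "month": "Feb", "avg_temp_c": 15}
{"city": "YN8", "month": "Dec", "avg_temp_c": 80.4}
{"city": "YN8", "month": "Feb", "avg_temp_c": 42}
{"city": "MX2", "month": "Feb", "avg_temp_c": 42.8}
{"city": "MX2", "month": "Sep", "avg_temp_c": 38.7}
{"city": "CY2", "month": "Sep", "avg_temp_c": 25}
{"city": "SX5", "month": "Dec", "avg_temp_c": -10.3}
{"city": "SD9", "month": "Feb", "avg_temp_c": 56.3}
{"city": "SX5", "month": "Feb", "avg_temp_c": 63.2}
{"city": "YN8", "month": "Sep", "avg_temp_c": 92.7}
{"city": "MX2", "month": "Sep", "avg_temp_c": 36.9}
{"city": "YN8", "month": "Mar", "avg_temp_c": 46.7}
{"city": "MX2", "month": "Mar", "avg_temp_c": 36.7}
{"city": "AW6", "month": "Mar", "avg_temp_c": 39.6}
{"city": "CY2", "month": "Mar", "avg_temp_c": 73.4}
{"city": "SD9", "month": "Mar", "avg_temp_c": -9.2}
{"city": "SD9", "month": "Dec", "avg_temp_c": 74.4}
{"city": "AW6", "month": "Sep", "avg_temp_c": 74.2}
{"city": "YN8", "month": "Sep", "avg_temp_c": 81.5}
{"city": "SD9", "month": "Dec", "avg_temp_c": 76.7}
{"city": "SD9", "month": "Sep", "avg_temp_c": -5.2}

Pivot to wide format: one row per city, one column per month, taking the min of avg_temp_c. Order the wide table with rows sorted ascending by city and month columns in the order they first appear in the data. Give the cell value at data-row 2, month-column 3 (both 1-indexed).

With rows sorted ascending by city, row 2 is city=CY2. month columns in first-appearance order: Dec, Sep, Mar, Feb; column 3 is Mar.
Long rows with city=CY2, month=Mar: min(49, 73.4) = 49.

49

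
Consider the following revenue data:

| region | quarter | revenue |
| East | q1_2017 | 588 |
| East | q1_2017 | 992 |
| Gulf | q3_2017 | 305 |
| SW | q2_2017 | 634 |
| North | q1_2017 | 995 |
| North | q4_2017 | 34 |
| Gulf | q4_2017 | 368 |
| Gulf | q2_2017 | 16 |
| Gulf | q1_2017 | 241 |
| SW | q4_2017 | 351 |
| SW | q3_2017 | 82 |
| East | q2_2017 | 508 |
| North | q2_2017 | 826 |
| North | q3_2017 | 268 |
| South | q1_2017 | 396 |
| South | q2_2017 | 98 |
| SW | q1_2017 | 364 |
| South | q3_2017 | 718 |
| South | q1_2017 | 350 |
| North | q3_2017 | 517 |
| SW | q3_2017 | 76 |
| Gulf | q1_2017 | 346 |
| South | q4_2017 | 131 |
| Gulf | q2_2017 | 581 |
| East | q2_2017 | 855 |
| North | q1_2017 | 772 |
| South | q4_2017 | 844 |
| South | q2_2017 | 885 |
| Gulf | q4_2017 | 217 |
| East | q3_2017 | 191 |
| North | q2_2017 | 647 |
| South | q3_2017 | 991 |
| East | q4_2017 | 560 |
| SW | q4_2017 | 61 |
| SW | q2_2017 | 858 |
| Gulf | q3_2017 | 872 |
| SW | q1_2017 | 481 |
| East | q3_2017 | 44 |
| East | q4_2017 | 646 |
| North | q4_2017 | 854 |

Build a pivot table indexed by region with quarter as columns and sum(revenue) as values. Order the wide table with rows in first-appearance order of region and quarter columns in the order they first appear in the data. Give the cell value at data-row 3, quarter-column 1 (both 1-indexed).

845

With rows in first-appearance order of region, row 3 is region=SW. quarter columns in first-appearance order: q1_2017, q3_2017, q2_2017, q4_2017; column 1 is q1_2017.
Long rows with region=SW, quarter=q1_2017: 364 + 481 = 845.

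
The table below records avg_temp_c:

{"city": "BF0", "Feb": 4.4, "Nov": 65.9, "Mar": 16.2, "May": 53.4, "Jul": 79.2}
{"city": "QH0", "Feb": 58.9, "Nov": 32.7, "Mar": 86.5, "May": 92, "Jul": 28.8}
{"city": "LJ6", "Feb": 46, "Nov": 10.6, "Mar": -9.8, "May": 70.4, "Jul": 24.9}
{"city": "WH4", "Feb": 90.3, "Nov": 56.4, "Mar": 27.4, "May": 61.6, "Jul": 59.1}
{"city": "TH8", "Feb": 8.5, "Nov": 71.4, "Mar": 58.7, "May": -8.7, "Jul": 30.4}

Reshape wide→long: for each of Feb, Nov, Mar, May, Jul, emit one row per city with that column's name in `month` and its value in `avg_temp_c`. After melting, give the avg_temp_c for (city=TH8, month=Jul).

Unpivoting turns each (city, wide-column) pair into one long row.
The wide cell at row TH8, column Jul holds 30.4, so the long row (TH8, Jul) has avg_temp_c=30.4.

30.4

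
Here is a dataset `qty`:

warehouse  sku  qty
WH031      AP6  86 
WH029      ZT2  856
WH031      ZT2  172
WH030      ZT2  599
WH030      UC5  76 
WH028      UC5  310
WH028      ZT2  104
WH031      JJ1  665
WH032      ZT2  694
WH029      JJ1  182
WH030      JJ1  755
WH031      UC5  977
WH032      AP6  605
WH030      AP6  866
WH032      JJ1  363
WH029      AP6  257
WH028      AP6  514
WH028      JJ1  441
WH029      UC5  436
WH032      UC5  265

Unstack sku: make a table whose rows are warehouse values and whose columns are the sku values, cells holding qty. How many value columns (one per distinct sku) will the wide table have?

4 distinct sku values: JJ1, AP6, ZT2, UC5.

4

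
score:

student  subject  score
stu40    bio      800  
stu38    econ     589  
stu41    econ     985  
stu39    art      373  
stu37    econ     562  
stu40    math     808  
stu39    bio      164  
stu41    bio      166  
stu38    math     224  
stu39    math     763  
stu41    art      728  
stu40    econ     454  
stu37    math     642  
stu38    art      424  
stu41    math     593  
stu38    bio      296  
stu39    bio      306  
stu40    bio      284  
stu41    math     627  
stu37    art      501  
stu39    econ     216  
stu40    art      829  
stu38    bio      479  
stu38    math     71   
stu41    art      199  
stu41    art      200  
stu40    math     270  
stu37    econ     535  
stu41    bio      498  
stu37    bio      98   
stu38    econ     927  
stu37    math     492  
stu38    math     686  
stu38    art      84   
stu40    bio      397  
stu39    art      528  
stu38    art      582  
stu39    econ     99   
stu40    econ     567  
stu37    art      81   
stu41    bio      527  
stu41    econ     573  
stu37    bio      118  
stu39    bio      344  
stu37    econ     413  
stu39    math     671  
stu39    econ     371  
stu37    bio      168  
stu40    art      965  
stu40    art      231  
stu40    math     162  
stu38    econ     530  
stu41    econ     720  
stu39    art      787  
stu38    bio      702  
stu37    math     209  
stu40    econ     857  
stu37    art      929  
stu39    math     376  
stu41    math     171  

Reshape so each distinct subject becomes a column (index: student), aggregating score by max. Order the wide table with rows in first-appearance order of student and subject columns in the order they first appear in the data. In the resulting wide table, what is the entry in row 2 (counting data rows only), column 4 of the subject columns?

686

With rows in first-appearance order of student, row 2 is student=stu38. subject columns in first-appearance order: bio, econ, art, math; column 4 is math.
Long rows with student=stu38, subject=math: max(224, 71, 686) = 686.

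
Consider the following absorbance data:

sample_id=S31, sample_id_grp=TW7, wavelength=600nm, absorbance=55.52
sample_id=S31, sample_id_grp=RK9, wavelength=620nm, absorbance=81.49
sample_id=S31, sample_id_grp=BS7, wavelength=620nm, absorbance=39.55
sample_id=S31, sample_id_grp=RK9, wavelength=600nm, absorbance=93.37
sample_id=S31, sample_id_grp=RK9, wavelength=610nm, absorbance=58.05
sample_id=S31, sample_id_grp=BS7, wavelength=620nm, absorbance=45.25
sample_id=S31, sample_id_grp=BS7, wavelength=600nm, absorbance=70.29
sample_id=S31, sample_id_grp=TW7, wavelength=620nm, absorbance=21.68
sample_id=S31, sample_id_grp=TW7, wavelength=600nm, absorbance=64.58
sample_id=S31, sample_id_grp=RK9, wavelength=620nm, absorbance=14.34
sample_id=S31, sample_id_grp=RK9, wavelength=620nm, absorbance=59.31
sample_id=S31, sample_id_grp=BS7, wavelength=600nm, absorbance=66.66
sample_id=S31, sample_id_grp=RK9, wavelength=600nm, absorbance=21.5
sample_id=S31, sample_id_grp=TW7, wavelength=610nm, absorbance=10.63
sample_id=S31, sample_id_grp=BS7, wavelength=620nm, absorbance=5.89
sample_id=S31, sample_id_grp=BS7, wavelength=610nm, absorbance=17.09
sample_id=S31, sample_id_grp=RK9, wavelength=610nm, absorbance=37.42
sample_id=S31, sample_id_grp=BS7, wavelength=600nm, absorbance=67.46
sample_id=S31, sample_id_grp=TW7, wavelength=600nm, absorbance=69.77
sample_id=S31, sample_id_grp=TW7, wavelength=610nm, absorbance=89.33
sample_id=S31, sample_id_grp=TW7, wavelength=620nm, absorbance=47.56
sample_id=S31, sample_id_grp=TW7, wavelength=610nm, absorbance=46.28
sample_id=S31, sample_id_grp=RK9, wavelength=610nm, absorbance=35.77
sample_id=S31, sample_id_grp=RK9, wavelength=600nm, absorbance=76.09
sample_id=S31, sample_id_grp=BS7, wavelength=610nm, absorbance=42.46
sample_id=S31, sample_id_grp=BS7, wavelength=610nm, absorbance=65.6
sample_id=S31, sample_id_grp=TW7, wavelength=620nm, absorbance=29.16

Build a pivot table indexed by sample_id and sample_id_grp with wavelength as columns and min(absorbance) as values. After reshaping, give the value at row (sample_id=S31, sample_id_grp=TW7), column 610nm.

Rows with sample_id=S31, sample_id_grp=TW7 and wavelength=610nm: absorbance values are 10.63, 89.33, 46.28.
min(10.63, 89.33, 46.28) = 10.63.

10.63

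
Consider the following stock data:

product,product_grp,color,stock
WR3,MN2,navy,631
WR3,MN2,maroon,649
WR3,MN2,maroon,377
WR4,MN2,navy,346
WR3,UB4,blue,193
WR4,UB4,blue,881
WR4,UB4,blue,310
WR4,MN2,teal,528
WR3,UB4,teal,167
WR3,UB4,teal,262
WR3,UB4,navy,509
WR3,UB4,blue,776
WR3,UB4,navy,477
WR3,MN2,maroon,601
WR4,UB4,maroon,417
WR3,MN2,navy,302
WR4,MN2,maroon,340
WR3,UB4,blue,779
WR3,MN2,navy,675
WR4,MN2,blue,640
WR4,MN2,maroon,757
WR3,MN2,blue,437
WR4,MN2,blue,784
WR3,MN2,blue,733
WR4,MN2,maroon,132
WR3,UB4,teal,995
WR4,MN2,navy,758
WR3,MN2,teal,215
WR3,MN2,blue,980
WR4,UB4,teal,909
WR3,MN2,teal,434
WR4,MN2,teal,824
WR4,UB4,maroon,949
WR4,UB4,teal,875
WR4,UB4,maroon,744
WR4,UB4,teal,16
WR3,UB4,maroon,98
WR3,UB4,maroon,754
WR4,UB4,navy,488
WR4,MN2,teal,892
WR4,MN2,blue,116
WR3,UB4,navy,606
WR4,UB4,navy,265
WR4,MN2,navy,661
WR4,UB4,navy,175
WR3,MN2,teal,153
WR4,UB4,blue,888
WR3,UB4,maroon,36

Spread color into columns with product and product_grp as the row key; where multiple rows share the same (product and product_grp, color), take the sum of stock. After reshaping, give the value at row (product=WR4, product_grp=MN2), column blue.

1540

Rows with product=WR4, product_grp=MN2 and color=blue: stock values are 640, 784, 116.
640 + 784 + 116 = 1540.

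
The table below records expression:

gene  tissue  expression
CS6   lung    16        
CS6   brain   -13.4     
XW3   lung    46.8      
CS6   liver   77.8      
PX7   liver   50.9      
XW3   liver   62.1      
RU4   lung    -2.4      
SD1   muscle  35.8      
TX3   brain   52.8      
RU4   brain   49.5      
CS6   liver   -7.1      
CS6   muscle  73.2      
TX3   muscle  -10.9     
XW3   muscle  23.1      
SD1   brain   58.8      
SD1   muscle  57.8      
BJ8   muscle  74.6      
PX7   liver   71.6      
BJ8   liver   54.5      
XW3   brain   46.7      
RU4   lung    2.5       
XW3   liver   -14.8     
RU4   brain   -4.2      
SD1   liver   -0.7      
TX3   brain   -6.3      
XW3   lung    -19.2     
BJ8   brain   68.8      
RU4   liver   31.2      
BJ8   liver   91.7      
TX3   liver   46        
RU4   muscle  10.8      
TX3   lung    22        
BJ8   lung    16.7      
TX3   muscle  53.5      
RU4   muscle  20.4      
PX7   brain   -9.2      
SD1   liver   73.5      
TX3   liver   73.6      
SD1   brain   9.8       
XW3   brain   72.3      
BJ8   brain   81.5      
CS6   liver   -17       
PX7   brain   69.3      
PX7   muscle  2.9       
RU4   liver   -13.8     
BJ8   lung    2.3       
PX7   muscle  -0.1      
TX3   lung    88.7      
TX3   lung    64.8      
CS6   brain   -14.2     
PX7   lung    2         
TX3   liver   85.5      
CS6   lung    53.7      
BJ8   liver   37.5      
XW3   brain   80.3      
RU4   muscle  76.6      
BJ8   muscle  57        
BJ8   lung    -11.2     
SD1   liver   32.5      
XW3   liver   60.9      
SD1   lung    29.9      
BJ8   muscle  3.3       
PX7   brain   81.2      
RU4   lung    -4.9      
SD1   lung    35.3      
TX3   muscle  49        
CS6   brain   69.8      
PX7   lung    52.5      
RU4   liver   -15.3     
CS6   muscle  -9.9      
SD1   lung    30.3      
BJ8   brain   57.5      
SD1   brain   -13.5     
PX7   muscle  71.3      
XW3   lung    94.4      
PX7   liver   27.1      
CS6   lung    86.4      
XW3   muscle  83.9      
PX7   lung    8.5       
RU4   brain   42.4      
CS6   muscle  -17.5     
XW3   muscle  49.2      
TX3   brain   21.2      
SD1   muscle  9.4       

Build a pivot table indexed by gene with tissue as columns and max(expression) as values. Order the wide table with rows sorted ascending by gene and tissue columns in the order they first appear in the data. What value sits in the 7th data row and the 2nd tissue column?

80.3

With rows sorted ascending by gene, row 7 is gene=XW3. tissue columns in first-appearance order: lung, brain, liver, muscle; column 2 is brain.
Long rows with gene=XW3, tissue=brain: max(46.7, 72.3, 80.3) = 80.3.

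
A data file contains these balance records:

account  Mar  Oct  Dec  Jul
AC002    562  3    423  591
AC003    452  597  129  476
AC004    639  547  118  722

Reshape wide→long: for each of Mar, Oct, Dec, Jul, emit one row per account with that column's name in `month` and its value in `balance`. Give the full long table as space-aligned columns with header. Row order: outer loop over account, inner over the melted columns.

Each (account, column) pair becomes one row: 3 × 4 = 12 rows.
For example, (AC002, Mar) → balance=562.

account  month  balance
AC002    Mar    562    
AC002    Oct    3      
AC002    Dec    423    
AC002    Jul    591    
AC003    Mar    452    
AC003    Oct    597    
AC003    Dec    129    
AC003    Jul    476    
AC004    Mar    639    
AC004    Oct    547    
AC004    Dec    118    
AC004    Jul    722    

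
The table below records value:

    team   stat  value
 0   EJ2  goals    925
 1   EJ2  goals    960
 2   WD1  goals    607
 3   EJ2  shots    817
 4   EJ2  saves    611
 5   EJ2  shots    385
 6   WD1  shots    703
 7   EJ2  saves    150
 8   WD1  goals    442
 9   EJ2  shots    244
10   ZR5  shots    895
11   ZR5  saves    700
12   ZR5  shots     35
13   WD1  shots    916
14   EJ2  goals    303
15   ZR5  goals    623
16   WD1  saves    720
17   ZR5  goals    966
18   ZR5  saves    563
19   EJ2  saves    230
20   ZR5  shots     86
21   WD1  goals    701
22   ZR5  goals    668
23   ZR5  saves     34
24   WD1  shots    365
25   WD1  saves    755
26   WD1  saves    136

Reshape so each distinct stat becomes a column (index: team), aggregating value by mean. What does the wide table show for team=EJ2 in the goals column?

Rows with team=EJ2 and stat=goals: value values are 925, 960, 303.
(925 + 960 + 303) / 3 = 729.33.

729.33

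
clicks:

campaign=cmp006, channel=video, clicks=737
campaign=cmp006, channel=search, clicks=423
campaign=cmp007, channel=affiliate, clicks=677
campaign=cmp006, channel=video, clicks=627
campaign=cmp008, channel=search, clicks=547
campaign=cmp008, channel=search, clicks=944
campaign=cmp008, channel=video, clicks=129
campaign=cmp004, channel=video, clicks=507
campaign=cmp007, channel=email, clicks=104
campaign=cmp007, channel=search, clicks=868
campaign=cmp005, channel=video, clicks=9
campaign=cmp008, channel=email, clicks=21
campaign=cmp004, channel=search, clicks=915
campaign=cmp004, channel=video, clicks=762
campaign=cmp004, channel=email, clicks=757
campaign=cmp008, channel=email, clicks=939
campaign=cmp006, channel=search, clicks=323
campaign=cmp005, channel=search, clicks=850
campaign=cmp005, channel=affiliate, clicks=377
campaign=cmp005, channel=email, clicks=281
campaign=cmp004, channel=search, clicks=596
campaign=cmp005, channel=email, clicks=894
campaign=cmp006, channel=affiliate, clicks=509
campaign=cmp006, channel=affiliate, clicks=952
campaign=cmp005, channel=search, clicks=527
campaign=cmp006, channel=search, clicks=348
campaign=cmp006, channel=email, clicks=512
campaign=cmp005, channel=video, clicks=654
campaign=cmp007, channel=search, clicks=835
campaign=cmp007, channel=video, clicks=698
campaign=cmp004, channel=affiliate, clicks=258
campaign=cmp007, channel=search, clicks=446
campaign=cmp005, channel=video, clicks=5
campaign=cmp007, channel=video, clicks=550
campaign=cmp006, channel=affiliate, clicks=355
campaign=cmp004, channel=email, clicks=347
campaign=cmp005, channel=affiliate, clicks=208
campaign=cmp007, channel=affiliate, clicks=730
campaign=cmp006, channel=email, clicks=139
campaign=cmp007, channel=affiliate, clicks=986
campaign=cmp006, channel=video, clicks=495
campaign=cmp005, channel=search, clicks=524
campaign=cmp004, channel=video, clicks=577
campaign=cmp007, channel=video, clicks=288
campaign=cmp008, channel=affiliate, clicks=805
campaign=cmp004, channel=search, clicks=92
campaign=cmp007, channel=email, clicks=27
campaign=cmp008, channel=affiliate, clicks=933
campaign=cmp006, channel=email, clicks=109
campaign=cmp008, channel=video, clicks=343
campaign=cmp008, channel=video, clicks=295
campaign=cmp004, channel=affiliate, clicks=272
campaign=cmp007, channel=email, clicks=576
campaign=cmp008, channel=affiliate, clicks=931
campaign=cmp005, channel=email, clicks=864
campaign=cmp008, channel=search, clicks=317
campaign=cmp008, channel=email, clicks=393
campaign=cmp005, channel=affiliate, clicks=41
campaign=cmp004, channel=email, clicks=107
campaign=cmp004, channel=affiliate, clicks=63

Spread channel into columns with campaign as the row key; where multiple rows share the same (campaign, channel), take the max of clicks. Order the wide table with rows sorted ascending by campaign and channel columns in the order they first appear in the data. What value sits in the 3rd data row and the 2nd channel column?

423

With rows sorted ascending by campaign, row 3 is campaign=cmp006. channel columns in first-appearance order: video, search, affiliate, email; column 2 is search.
Long rows with campaign=cmp006, channel=search: max(423, 323, 348) = 423.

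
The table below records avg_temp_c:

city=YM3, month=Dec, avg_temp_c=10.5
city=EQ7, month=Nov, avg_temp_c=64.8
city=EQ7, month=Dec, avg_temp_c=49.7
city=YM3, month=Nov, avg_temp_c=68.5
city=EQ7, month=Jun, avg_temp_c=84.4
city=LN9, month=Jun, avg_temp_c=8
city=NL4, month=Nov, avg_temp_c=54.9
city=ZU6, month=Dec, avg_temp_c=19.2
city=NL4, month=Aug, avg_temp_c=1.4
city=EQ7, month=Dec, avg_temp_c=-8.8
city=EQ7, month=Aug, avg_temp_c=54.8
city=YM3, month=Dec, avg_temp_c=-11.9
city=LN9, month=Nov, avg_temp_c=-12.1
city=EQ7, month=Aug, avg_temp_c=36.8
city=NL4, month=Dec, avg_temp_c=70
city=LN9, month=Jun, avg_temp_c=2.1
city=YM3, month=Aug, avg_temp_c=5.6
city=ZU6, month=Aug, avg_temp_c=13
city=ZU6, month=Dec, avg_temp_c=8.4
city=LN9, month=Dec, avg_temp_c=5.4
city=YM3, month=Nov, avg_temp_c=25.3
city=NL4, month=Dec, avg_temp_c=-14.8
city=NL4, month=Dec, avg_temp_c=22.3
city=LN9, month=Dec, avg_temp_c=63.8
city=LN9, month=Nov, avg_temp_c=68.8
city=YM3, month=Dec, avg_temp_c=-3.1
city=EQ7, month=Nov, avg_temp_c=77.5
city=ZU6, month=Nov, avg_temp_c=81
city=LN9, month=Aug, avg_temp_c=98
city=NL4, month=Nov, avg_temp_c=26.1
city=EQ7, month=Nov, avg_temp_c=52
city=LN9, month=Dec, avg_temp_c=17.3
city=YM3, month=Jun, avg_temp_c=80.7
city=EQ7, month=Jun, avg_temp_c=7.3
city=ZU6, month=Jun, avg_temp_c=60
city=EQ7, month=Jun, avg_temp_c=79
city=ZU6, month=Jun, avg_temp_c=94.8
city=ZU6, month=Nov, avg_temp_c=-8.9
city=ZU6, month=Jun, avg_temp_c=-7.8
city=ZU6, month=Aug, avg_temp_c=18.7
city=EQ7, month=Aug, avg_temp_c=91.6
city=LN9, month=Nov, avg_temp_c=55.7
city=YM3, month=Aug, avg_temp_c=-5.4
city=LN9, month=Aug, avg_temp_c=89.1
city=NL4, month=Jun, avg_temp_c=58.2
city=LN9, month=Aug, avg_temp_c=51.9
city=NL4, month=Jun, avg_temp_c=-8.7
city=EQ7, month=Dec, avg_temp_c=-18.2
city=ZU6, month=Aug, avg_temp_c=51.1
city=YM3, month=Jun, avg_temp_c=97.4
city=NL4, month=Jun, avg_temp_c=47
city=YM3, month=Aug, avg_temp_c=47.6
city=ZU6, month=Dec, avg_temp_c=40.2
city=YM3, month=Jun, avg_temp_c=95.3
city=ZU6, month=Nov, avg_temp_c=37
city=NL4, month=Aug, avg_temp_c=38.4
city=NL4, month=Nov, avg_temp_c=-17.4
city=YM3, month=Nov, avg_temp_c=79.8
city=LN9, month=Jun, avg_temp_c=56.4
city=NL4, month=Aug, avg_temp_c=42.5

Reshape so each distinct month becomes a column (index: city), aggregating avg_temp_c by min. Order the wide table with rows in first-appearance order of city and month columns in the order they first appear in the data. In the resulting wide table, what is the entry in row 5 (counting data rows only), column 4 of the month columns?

13

With rows in first-appearance order of city, row 5 is city=ZU6. month columns in first-appearance order: Dec, Nov, Jun, Aug; column 4 is Aug.
Long rows with city=ZU6, month=Aug: min(13, 18.7, 51.1) = 13.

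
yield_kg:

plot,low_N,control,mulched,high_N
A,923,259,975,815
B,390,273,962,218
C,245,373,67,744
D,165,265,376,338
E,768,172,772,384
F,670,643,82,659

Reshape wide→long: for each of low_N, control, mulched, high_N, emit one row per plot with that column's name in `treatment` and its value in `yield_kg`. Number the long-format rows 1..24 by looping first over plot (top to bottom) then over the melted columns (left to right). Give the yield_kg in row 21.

24 rows total (6 × 4). Row 21: index ⌊(21-1)/4⌋ = 5 into plot → F; (21-1) mod 4 = 0 into the melted columns → low_N.
So row 21 is (F, low_N, 670); yield_kg = 670.

670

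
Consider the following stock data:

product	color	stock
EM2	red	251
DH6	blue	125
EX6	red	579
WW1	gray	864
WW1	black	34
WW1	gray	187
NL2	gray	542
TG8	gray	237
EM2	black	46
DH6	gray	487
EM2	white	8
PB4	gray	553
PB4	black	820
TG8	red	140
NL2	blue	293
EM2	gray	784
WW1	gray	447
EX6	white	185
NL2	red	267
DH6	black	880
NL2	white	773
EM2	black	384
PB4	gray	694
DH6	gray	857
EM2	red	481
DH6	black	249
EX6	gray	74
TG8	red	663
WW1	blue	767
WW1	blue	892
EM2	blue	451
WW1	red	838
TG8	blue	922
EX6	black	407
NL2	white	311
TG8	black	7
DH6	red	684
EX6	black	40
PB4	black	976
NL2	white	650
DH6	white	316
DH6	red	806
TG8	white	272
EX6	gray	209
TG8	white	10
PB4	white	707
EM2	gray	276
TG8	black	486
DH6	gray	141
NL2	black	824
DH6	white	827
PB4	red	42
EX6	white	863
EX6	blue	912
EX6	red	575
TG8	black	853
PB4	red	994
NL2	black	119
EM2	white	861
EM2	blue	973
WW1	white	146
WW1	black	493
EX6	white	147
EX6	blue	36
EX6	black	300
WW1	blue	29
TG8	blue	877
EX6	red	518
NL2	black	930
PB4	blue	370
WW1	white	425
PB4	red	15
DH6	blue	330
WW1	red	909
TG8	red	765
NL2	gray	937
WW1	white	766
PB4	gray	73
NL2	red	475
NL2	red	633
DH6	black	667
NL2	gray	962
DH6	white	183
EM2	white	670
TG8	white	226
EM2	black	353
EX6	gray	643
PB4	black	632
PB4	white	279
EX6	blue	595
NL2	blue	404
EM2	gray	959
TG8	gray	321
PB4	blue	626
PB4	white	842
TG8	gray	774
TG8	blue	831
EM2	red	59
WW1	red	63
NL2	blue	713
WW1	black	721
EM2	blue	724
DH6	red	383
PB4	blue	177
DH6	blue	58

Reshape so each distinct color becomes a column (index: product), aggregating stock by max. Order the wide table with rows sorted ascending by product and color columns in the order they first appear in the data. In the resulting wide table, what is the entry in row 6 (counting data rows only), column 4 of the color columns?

853

With rows sorted ascending by product, row 6 is product=TG8. color columns in first-appearance order: red, blue, gray, black, white; column 4 is black.
Long rows with product=TG8, color=black: max(7, 486, 853) = 853.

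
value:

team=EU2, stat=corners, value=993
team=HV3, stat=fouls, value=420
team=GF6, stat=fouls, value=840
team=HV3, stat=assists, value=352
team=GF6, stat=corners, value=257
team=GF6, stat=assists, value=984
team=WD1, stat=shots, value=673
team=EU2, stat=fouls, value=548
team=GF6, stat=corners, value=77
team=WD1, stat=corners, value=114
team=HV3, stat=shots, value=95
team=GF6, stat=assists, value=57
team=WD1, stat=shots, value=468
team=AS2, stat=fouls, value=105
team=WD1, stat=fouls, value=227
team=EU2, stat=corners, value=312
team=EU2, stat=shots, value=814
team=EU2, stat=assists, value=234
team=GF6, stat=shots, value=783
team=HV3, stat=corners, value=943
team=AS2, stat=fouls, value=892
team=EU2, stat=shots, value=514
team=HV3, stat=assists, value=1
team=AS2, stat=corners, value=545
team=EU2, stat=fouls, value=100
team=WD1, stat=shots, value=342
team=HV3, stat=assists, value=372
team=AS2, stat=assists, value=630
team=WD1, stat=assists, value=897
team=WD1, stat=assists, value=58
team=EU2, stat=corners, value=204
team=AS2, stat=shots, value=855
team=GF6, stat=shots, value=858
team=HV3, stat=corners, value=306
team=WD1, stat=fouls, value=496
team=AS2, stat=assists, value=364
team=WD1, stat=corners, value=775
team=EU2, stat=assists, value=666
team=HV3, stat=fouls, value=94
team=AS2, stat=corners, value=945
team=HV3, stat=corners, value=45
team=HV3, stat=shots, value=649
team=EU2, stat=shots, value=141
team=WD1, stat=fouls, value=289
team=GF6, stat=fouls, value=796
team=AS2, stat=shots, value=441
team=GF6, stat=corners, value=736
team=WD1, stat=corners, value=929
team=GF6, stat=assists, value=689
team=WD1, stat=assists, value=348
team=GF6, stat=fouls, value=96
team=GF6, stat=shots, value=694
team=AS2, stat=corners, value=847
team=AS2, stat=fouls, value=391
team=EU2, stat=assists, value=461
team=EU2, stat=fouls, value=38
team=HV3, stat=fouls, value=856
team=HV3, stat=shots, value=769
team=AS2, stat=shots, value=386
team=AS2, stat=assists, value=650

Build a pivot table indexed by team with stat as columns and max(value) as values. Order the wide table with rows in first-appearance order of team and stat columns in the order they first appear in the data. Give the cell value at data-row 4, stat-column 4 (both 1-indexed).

With rows in first-appearance order of team, row 4 is team=WD1. stat columns in first-appearance order: corners, fouls, assists, shots; column 4 is shots.
Long rows with team=WD1, stat=shots: max(673, 468, 342) = 673.

673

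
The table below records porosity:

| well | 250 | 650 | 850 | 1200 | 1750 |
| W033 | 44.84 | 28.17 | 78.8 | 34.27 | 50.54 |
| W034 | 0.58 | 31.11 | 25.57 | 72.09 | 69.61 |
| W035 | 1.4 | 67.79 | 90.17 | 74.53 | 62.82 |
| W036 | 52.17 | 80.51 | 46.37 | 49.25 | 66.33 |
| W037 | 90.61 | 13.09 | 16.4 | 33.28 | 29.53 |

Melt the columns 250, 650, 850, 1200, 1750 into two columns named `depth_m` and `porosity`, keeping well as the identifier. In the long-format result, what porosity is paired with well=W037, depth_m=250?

90.61

Unpivoting turns each (well, wide-column) pair into one long row.
The wide cell at row W037, column 250 holds 90.61, so the long row (W037, 250) has porosity=90.61.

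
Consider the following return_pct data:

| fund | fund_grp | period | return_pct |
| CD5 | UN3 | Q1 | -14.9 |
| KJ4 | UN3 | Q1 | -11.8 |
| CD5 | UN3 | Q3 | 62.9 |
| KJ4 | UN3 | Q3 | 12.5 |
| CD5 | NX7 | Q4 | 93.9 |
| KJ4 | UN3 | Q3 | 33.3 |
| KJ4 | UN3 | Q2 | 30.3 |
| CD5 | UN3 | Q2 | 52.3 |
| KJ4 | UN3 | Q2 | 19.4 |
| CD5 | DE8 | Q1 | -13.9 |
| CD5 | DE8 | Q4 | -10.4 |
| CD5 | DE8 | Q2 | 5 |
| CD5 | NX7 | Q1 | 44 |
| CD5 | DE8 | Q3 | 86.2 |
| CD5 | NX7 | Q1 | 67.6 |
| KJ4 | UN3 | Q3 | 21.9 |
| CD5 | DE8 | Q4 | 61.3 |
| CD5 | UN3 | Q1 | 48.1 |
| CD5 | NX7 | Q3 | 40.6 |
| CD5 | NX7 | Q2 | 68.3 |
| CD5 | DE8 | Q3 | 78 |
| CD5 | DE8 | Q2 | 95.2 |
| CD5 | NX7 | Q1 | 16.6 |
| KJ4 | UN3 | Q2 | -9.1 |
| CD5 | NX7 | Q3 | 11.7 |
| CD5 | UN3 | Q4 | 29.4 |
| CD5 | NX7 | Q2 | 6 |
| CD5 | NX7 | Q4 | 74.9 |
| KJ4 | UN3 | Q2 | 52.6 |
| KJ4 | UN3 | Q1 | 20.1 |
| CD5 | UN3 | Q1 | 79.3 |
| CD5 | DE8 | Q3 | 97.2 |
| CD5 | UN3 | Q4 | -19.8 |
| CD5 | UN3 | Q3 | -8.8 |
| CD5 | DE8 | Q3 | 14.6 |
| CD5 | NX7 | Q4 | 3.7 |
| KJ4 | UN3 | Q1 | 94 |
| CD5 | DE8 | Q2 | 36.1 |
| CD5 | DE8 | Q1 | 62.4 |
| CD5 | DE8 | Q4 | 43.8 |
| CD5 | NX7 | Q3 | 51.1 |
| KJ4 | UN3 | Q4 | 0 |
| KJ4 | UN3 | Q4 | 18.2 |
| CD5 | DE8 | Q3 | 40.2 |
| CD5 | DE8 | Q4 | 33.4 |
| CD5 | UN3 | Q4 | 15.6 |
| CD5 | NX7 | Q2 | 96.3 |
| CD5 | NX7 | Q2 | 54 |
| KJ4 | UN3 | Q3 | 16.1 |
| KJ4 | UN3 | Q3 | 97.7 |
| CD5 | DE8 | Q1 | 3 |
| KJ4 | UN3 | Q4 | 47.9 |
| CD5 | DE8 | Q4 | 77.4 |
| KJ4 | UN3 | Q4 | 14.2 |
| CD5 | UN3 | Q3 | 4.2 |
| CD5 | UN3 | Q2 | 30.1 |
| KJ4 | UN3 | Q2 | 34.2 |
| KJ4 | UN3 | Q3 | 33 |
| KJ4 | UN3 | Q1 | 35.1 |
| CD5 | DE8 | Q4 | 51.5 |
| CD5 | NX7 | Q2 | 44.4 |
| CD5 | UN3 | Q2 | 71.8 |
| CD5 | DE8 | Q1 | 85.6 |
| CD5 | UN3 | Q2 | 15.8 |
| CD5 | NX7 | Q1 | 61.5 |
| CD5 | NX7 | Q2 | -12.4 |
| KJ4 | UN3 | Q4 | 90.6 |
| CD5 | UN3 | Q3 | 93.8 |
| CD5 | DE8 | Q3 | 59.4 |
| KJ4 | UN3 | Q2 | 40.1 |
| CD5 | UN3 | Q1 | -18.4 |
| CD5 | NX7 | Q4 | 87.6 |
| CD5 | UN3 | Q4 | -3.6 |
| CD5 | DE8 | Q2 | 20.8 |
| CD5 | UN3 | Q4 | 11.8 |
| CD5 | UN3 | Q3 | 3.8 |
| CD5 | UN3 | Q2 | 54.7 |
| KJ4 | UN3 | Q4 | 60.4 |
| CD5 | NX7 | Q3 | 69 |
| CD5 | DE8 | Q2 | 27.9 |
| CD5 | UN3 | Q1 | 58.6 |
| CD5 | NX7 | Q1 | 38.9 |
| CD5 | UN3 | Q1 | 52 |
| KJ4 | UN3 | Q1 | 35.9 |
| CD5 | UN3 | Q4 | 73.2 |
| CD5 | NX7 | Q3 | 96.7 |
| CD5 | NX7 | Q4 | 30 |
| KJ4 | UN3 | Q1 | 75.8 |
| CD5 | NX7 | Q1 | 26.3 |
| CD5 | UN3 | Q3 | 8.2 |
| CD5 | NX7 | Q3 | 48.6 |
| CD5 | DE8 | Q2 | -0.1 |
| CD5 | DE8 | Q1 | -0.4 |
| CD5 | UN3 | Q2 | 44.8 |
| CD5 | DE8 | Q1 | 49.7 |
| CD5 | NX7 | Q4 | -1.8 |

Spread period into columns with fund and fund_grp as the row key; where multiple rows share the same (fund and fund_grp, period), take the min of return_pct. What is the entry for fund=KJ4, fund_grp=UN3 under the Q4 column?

Rows with fund=KJ4, fund_grp=UN3 and period=Q4: return_pct values are 0, 18.2, 47.9, 14.2, 90.6, 60.4.
min(0, 18.2, 47.9, 14.2, 90.6, 60.4) = 0.

0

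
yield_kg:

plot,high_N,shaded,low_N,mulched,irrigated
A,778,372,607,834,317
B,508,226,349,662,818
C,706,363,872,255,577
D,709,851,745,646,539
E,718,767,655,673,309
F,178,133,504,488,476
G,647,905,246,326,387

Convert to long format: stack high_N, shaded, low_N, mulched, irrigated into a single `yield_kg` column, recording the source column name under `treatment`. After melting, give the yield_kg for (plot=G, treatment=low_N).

246

Unpivoting turns each (plot, wide-column) pair into one long row.
The wide cell at row G, column low_N holds 246, so the long row (G, low_N) has yield_kg=246.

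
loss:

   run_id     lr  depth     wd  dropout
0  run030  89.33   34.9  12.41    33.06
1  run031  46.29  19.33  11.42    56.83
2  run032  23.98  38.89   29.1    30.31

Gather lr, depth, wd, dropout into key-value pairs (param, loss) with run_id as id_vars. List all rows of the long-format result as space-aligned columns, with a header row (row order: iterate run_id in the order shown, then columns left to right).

run_id  param    loss 
run030  lr       89.33
run030  depth    34.9 
run030  wd       12.41
run030  dropout  33.06
run031  lr       46.29
run031  depth    19.33
run031  wd       11.42
run031  dropout  56.83
run032  lr       23.98
run032  depth    38.89
run032  wd       29.1 
run032  dropout  30.31

Each (run_id, column) pair becomes one row: 3 × 4 = 12 rows.
For example, (run030, lr) → loss=89.33.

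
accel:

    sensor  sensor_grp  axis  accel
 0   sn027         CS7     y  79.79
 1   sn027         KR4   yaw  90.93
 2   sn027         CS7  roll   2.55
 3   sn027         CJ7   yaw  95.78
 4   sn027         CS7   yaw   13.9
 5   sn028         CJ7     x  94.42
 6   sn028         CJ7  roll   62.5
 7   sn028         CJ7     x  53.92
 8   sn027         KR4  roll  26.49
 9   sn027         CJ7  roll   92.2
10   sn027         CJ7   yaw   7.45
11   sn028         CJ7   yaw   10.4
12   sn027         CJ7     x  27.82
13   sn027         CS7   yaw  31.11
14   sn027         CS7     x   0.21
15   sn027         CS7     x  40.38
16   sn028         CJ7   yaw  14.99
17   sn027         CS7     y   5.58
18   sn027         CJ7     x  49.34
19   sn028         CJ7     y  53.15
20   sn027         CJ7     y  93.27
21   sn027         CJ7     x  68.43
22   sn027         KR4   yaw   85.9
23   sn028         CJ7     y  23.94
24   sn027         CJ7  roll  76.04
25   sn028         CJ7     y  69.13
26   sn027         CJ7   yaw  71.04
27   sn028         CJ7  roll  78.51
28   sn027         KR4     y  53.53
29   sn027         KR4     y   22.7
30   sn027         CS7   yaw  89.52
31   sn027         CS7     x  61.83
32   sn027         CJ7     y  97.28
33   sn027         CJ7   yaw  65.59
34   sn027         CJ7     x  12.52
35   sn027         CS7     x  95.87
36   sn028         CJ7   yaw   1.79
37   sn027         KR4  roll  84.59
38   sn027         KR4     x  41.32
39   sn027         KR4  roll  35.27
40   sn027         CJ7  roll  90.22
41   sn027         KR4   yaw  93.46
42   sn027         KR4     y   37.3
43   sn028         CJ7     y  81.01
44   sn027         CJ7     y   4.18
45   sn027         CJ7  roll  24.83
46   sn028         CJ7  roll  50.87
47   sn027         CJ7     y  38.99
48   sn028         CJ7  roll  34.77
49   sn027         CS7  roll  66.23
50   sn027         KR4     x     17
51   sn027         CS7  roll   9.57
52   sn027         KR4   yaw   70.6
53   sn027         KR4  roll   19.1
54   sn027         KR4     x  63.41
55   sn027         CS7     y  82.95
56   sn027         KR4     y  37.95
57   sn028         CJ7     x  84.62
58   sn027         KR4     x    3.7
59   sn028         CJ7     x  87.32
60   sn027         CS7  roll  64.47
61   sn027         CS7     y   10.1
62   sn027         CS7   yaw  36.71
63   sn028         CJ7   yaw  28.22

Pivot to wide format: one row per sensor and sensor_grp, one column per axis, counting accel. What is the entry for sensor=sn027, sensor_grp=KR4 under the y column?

Rows with sensor=sn027, sensor_grp=KR4 and axis=y: accel values are 53.53, 22.7, 37.3, 37.95.
4 rows match — count = 4.

4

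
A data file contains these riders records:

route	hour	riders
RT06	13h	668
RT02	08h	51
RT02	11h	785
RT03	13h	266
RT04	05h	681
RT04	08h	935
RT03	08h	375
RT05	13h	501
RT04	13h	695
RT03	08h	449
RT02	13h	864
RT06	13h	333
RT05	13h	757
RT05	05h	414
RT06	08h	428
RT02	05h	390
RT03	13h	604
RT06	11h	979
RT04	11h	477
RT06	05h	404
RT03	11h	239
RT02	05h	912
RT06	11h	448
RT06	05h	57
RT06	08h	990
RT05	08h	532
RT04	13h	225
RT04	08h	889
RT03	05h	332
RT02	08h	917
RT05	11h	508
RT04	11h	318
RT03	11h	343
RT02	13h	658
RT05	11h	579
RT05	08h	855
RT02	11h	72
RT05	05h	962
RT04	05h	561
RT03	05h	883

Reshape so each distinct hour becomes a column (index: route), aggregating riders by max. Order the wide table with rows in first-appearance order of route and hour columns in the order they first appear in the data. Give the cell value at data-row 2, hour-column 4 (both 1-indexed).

With rows in first-appearance order of route, row 2 is route=RT02. hour columns in first-appearance order: 13h, 08h, 11h, 05h; column 4 is 05h.
Long rows with route=RT02, hour=05h: max(390, 912) = 912.

912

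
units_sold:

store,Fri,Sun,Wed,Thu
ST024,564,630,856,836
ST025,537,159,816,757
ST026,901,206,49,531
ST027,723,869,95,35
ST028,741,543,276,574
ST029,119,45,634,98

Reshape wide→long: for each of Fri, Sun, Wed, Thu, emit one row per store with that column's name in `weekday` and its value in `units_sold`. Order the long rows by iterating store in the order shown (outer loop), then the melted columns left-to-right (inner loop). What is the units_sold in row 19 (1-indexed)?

24 rows total (6 × 4). Row 19: index ⌊(19-1)/4⌋ = 4 into store → ST028; (19-1) mod 4 = 2 into the melted columns → Wed.
So row 19 is (ST028, Wed, 276); units_sold = 276.

276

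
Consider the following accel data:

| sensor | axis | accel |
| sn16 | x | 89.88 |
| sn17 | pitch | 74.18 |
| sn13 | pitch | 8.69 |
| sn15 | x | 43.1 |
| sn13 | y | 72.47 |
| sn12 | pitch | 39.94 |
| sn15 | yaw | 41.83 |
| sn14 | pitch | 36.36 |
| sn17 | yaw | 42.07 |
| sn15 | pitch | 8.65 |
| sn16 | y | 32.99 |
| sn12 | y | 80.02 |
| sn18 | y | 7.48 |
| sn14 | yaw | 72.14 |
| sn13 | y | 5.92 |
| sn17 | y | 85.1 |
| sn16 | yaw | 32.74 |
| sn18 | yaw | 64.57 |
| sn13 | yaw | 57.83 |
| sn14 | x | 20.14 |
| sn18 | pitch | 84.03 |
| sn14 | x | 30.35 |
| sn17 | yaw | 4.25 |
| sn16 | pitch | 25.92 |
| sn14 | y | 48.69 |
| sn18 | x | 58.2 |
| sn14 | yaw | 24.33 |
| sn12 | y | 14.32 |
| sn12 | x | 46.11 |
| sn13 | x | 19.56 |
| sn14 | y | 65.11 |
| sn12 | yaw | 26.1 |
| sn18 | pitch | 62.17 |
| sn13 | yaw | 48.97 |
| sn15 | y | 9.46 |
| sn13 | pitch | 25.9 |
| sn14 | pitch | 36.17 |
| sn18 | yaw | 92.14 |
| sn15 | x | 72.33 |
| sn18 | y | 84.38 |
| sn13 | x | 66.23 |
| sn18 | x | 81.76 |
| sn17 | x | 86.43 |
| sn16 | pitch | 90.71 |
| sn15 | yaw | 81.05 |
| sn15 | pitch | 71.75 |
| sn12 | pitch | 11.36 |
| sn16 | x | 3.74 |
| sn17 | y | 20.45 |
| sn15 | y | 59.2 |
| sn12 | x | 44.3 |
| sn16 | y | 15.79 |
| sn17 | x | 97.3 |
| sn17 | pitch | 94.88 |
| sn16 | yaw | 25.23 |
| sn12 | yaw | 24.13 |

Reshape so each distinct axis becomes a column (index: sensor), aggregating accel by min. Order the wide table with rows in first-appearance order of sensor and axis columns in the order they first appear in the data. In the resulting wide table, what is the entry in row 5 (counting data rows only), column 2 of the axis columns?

With rows in first-appearance order of sensor, row 5 is sensor=sn12. axis columns in first-appearance order: x, pitch, y, yaw; column 2 is pitch.
Long rows with sensor=sn12, axis=pitch: min(39.94, 11.36) = 11.36.

11.36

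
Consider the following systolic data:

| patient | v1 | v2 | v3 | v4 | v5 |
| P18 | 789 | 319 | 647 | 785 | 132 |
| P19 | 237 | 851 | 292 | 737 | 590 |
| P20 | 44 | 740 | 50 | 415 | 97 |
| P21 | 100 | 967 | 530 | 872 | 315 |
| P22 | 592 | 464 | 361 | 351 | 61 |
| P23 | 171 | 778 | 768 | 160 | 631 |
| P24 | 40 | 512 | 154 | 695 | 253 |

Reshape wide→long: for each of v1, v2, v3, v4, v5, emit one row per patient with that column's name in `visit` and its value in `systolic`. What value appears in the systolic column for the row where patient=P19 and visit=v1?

Unpivoting turns each (patient, wide-column) pair into one long row.
The wide cell at row P19, column v1 holds 237, so the long row (P19, v1) has systolic=237.

237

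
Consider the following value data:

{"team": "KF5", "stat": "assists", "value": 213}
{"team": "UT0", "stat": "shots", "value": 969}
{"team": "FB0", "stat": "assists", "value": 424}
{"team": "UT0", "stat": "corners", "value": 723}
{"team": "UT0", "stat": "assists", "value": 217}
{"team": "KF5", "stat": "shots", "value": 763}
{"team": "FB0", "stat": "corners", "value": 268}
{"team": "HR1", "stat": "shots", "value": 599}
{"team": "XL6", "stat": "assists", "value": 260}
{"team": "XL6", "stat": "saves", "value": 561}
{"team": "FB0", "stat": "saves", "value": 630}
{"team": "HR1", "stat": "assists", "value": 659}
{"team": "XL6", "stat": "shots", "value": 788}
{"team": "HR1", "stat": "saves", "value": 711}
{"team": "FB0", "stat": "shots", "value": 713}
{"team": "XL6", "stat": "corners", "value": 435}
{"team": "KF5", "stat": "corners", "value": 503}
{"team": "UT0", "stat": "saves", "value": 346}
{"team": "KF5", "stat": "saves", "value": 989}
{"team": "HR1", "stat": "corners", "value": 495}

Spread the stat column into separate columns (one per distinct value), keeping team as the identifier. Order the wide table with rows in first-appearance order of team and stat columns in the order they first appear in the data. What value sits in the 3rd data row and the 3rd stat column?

With rows in first-appearance order of team, row 3 is team=FB0. stat columns in first-appearance order: assists, shots, corners, saves; column 3 is corners.
Long rows with team=FB0, stat=corners: value = 268.

268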